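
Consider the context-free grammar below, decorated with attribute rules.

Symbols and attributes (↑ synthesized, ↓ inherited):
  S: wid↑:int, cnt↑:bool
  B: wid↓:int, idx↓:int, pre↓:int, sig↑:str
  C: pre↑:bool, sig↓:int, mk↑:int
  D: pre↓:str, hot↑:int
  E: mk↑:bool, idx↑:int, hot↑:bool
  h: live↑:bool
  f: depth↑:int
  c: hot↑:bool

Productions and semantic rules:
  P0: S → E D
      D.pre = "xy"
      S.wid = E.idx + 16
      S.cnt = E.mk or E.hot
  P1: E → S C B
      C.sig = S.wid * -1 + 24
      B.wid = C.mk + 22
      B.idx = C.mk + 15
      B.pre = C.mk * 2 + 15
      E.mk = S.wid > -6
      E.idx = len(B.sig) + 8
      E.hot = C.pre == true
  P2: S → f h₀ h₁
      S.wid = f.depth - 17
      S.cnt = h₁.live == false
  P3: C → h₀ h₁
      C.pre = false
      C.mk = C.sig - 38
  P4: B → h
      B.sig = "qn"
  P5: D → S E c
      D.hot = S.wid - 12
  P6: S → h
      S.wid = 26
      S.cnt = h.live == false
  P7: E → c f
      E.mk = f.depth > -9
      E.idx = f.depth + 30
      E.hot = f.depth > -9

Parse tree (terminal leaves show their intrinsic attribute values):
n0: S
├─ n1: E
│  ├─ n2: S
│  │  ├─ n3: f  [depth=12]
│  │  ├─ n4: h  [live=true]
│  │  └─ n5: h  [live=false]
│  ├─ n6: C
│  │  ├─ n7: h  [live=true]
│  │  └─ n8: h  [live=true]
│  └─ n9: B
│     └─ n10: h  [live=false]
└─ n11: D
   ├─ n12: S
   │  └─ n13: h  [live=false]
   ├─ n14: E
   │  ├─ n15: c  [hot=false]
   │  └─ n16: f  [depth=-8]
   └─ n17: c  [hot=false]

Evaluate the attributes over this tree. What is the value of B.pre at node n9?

-3

1. n3.depth = 12  [terminal]
2. n4.live = true  [terminal]
3. n5.live = false  [terminal]
4. n2.wid = -5  [f.depth - 17]
5. n2.cnt = true  [h₁.live == false]
6. n6.sig = 29  [S.wid * -1 + 24]
7. n7.live = true  [terminal]
8. n8.live = true  [terminal]
9. n6.pre = false  [false]
10. n6.mk = -9  [C.sig - 38]
11. n9.wid = 13  [C.mk + 22]
12. n9.idx = 6  [C.mk + 15]
13. n9.pre = -3  [C.mk * 2 + 15]
14. n10.live = false  [terminal]
15. n9.sig = "qn"  ["qn"]
16. n1.mk = true  [S.wid > -6]
17. n1.idx = 10  [len(B.sig) + 8]
18. n1.hot = false  [C.pre == true]
19. n11.pre = "xy"  ["xy"]
20. n13.live = false  [terminal]
21. n12.wid = 26  [26]
22. n12.cnt = true  [h.live == false]
23. n15.hot = false  [terminal]
24. n16.depth = -8  [terminal]
25. n14.mk = true  [f.depth > -9]
26. n14.idx = 22  [f.depth + 30]
27. n14.hot = true  [f.depth > -9]
28. n17.hot = false  [terminal]
29. n11.hot = 14  [S.wid - 12]
30. n0.wid = 26  [E.idx + 16]
31. n0.cnt = true  [E.mk or E.hot]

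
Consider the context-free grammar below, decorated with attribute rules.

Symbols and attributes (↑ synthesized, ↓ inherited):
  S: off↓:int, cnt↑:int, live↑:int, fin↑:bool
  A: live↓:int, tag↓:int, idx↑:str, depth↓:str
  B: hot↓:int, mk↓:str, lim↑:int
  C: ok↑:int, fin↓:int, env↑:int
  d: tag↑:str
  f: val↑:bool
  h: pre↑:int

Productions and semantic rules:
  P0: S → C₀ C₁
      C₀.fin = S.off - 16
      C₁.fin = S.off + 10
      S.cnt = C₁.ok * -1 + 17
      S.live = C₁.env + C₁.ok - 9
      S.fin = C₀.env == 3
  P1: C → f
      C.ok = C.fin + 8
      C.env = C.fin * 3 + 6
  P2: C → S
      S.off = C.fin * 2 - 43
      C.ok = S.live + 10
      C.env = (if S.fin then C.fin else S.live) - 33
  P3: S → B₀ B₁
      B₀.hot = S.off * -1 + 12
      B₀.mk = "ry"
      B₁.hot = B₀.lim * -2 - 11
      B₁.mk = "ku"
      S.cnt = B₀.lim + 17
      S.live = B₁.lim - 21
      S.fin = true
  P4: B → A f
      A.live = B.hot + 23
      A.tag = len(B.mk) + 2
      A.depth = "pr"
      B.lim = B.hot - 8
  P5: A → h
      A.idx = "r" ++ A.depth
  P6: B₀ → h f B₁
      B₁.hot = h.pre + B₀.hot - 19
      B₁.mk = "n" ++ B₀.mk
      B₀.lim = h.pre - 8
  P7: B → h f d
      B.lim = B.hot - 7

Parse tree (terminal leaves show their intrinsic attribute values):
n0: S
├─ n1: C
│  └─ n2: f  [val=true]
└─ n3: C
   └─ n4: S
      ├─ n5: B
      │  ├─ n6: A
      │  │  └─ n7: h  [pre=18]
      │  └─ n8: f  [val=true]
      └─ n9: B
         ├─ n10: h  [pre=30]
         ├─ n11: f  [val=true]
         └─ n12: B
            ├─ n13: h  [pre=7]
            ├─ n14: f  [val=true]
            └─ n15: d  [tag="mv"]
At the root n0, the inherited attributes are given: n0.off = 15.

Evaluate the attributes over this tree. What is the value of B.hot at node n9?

-5

1. n0.off = 15  [given at root]
2. n1.fin = -1  [S.off - 16]
3. n2.val = true  [terminal]
4. n1.ok = 7  [C.fin + 8]
5. n1.env = 3  [C.fin * 3 + 6]
6. n3.fin = 25  [S.off + 10]
7. n4.off = 7  [C.fin * 2 - 43]
8. n5.hot = 5  [S.off * -1 + 12]
9. n5.mk = "ry"  ["ry"]
10. n6.live = 28  [B.hot + 23]
11. n6.tag = 4  [len(B.mk) + 2]
12. n6.depth = "pr"  ["pr"]
13. n7.pre = 18  [terminal]
14. n6.idx = "rpr"  ["r" ++ A.depth]
15. n8.val = true  [terminal]
16. n5.lim = -3  [B.hot - 8]
17. n9.hot = -5  [B₀.lim * -2 - 11]
18. n9.mk = "ku"  ["ku"]
19. n10.pre = 30  [terminal]
20. n11.val = true  [terminal]
21. n12.hot = 6  [h.pre + B₀.hot - 19]
22. n12.mk = "nku"  ["n" ++ B₀.mk]
23. n13.pre = 7  [terminal]
24. n14.val = true  [terminal]
25. n15.tag = "mv"  [terminal]
26. n12.lim = -1  [B.hot - 7]
27. n9.lim = 22  [h.pre - 8]
28. n4.cnt = 14  [B₀.lim + 17]
29. n4.live = 1  [B₁.lim - 21]
30. n4.fin = true  [true]
31. n3.ok = 11  [S.live + 10]
32. n3.env = -8  [(if S.fin then C.fin else S.live) - 33]
33. n0.cnt = 6  [C₁.ok * -1 + 17]
34. n0.live = -6  [C₁.env + C₁.ok - 9]
35. n0.fin = true  [C₀.env == 3]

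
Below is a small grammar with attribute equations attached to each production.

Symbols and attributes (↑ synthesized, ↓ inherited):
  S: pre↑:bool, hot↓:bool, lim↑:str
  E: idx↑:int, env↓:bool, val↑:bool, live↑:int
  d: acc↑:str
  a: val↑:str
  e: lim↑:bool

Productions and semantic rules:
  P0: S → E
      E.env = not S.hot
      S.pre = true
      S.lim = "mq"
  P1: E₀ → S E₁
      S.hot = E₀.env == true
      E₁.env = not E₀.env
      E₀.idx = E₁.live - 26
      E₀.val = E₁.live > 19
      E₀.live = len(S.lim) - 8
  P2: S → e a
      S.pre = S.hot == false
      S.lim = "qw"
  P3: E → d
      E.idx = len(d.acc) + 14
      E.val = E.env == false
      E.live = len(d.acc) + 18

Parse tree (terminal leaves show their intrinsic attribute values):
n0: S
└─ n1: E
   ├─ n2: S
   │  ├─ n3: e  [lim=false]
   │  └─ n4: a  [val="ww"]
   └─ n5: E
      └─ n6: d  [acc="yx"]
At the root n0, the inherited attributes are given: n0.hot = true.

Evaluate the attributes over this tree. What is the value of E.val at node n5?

1. n0.hot = true  [given at root]
2. n1.env = false  [not S.hot]
3. n2.hot = false  [E₀.env == true]
4. n3.lim = false  [terminal]
5. n4.val = "ww"  [terminal]
6. n2.pre = true  [S.hot == false]
7. n2.lim = "qw"  ["qw"]
8. n5.env = true  [not E₀.env]
9. n6.acc = "yx"  [terminal]
10. n5.idx = 16  [len(d.acc) + 14]
11. n5.val = false  [E.env == false]
12. n5.live = 20  [len(d.acc) + 18]
13. n1.idx = -6  [E₁.live - 26]
14. n1.val = true  [E₁.live > 19]
15. n1.live = -6  [len(S.lim) - 8]
16. n0.pre = true  [true]
17. n0.lim = "mq"  ["mq"]

false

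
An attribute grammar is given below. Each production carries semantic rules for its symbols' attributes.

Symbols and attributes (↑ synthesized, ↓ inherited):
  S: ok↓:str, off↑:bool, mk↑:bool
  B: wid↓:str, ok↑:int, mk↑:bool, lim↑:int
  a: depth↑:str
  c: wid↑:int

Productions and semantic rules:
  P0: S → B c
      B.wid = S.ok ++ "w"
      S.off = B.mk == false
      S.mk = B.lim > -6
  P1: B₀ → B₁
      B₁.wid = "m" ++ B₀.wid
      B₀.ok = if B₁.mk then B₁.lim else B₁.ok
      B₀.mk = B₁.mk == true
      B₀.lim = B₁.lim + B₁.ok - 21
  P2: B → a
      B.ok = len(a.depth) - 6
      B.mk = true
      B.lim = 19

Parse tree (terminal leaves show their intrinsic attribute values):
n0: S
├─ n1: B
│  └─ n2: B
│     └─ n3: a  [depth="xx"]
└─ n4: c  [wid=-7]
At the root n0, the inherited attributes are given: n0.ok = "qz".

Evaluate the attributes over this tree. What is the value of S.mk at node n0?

false

1. n0.ok = "qz"  [given at root]
2. n1.wid = "qzw"  [S.ok ++ "w"]
3. n2.wid = "mqzw"  ["m" ++ B₀.wid]
4. n3.depth = "xx"  [terminal]
5. n2.ok = -4  [len(a.depth) - 6]
6. n2.mk = true  [true]
7. n2.lim = 19  [19]
8. n1.ok = 19  [if B₁.mk then B₁.lim else B₁.ok]
9. n1.mk = true  [B₁.mk == true]
10. n1.lim = -6  [B₁.lim + B₁.ok - 21]
11. n4.wid = -7  [terminal]
12. n0.off = false  [B.mk == false]
13. n0.mk = false  [B.lim > -6]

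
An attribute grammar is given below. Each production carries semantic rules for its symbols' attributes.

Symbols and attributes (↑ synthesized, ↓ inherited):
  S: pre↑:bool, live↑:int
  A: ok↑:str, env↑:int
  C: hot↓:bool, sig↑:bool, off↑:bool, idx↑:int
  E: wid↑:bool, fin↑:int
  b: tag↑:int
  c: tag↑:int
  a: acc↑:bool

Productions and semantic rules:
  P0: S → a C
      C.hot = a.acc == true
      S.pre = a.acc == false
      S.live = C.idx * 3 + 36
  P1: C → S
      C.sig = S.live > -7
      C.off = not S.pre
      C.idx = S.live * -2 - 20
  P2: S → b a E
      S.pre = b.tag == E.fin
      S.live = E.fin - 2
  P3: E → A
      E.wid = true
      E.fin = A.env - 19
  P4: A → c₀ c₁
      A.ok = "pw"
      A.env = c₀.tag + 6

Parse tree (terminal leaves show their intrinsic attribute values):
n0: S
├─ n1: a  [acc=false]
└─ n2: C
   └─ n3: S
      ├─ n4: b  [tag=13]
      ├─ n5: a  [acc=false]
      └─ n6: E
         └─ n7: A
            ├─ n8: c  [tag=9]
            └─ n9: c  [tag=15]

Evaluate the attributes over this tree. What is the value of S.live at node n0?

12

1. n1.acc = false  [terminal]
2. n2.hot = false  [a.acc == true]
3. n4.tag = 13  [terminal]
4. n5.acc = false  [terminal]
5. n8.tag = 9  [terminal]
6. n9.tag = 15  [terminal]
7. n7.ok = "pw"  ["pw"]
8. n7.env = 15  [c₀.tag + 6]
9. n6.wid = true  [true]
10. n6.fin = -4  [A.env - 19]
11. n3.pre = false  [b.tag == E.fin]
12. n3.live = -6  [E.fin - 2]
13. n2.sig = true  [S.live > -7]
14. n2.off = true  [not S.pre]
15. n2.idx = -8  [S.live * -2 - 20]
16. n0.pre = true  [a.acc == false]
17. n0.live = 12  [C.idx * 3 + 36]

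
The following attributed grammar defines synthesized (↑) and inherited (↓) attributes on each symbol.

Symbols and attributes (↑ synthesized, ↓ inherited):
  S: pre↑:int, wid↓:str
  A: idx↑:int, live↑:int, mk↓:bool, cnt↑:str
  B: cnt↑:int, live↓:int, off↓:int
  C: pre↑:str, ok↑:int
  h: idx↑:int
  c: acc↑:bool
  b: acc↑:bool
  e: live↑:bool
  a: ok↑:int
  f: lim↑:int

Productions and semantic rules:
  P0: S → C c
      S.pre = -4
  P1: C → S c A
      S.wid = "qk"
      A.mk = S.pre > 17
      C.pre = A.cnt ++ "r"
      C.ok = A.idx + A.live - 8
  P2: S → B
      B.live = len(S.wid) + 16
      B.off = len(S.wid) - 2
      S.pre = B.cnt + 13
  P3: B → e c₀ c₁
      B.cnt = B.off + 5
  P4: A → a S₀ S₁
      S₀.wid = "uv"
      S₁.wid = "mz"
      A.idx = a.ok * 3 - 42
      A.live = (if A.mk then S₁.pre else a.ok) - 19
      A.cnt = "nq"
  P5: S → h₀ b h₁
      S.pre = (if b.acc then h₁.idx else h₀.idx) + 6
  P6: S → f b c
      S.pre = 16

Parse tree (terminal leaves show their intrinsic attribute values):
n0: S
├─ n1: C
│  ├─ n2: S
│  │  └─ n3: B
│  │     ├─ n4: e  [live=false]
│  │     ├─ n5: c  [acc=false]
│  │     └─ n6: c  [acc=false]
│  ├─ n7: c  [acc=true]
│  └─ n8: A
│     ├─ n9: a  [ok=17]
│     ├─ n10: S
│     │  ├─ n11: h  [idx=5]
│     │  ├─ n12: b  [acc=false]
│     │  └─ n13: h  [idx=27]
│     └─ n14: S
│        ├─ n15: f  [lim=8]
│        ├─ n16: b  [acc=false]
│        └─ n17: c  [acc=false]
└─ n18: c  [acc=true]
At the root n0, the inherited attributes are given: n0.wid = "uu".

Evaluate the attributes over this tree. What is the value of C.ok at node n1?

1. n0.wid = "uu"  [given at root]
2. n2.wid = "qk"  ["qk"]
3. n3.live = 18  [len(S.wid) + 16]
4. n3.off = 0  [len(S.wid) - 2]
5. n4.live = false  [terminal]
6. n5.acc = false  [terminal]
7. n6.acc = false  [terminal]
8. n3.cnt = 5  [B.off + 5]
9. n2.pre = 18  [B.cnt + 13]
10. n7.acc = true  [terminal]
11. n8.mk = true  [S.pre > 17]
12. n9.ok = 17  [terminal]
13. n10.wid = "uv"  ["uv"]
14. n11.idx = 5  [terminal]
15. n12.acc = false  [terminal]
16. n13.idx = 27  [terminal]
17. n10.pre = 11  [(if b.acc then h₁.idx else h₀.idx) + 6]
18. n14.wid = "mz"  ["mz"]
19. n15.lim = 8  [terminal]
20. n16.acc = false  [terminal]
21. n17.acc = false  [terminal]
22. n14.pre = 16  [16]
23. n8.idx = 9  [a.ok * 3 - 42]
24. n8.live = -3  [(if A.mk then S₁.pre else a.ok) - 19]
25. n8.cnt = "nq"  ["nq"]
26. n1.pre = "nqr"  [A.cnt ++ "r"]
27. n1.ok = -2  [A.idx + A.live - 8]
28. n18.acc = true  [terminal]
29. n0.pre = -4  [-4]

-2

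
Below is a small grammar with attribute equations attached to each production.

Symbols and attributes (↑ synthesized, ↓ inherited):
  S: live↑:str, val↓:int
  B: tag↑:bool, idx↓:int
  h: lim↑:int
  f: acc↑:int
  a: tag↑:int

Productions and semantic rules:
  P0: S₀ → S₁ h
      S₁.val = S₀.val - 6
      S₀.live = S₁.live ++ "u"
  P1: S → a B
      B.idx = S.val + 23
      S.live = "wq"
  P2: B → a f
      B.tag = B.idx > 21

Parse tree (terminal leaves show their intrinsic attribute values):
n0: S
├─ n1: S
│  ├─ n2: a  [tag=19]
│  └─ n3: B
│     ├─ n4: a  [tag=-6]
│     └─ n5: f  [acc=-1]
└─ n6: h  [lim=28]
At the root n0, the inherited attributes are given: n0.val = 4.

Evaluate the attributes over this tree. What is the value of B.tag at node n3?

1. n0.val = 4  [given at root]
2. n1.val = -2  [S₀.val - 6]
3. n2.tag = 19  [terminal]
4. n3.idx = 21  [S.val + 23]
5. n4.tag = -6  [terminal]
6. n5.acc = -1  [terminal]
7. n3.tag = false  [B.idx > 21]
8. n1.live = "wq"  ["wq"]
9. n6.lim = 28  [terminal]
10. n0.live = "wqu"  [S₁.live ++ "u"]

false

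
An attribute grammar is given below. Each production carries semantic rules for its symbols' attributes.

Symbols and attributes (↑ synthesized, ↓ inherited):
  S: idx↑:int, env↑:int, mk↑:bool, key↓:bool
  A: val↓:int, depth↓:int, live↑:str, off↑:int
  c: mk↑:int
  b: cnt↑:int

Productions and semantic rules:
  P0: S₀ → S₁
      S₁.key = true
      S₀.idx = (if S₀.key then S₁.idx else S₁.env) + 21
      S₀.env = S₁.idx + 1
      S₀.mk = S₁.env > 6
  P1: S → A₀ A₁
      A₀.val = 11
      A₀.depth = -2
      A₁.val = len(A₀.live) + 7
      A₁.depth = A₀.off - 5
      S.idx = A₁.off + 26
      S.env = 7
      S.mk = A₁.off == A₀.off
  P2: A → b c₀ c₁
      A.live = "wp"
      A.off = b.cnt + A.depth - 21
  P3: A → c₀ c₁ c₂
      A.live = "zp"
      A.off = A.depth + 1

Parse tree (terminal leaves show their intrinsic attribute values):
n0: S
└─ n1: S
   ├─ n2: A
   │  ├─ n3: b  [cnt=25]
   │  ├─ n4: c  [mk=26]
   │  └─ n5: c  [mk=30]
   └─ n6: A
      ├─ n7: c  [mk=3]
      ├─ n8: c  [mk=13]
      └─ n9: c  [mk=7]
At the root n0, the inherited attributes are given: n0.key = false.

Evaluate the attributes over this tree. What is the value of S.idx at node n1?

24

1. n0.key = false  [given at root]
2. n1.key = true  [true]
3. n2.val = 11  [11]
4. n2.depth = -2  [-2]
5. n3.cnt = 25  [terminal]
6. n4.mk = 26  [terminal]
7. n5.mk = 30  [terminal]
8. n2.live = "wp"  ["wp"]
9. n2.off = 2  [b.cnt + A.depth - 21]
10. n6.val = 9  [len(A₀.live) + 7]
11. n6.depth = -3  [A₀.off - 5]
12. n7.mk = 3  [terminal]
13. n8.mk = 13  [terminal]
14. n9.mk = 7  [terminal]
15. n6.live = "zp"  ["zp"]
16. n6.off = -2  [A.depth + 1]
17. n1.idx = 24  [A₁.off + 26]
18. n1.env = 7  [7]
19. n1.mk = false  [A₁.off == A₀.off]
20. n0.idx = 28  [(if S₀.key then S₁.idx else S₁.env) + 21]
21. n0.env = 25  [S₁.idx + 1]
22. n0.mk = true  [S₁.env > 6]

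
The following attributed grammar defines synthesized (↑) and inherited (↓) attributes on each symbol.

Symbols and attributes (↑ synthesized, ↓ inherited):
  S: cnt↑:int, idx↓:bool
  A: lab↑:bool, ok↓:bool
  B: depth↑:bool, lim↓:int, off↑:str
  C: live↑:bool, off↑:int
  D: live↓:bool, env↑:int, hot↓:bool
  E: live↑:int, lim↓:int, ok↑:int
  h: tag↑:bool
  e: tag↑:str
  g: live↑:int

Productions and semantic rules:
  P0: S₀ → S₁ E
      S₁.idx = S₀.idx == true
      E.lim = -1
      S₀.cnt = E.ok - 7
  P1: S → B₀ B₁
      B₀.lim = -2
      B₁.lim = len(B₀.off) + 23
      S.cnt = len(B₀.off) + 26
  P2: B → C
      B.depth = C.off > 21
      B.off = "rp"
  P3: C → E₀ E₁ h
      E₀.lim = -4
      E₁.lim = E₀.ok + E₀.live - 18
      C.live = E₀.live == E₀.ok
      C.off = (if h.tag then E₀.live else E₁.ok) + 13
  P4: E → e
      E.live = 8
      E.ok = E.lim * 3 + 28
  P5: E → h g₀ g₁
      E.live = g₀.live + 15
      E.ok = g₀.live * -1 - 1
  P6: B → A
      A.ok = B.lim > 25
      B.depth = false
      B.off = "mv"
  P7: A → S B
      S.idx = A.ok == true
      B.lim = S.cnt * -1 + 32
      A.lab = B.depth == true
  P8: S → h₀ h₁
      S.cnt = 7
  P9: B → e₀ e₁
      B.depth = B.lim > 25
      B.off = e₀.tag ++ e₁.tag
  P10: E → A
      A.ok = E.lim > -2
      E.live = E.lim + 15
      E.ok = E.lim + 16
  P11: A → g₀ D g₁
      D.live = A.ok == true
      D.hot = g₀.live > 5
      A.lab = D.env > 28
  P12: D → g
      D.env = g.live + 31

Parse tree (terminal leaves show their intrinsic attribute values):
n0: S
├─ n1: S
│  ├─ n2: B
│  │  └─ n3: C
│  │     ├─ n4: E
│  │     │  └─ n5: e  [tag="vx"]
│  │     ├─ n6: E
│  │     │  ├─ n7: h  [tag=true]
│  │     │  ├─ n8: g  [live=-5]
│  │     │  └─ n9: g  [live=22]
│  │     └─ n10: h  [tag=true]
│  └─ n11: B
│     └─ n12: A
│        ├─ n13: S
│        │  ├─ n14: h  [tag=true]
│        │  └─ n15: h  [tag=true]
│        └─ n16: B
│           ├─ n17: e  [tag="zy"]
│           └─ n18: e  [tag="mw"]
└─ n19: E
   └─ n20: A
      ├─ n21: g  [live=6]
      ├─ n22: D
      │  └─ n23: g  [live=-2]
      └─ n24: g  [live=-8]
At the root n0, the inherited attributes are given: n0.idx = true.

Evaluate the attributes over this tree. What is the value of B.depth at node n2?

false

1. n0.idx = true  [given at root]
2. n1.idx = true  [S₀.idx == true]
3. n2.lim = -2  [-2]
4. n4.lim = -4  [-4]
5. n5.tag = "vx"  [terminal]
6. n4.live = 8  [8]
7. n4.ok = 16  [E.lim * 3 + 28]
8. n6.lim = 6  [E₀.ok + E₀.live - 18]
9. n7.tag = true  [terminal]
10. n8.live = -5  [terminal]
11. n9.live = 22  [terminal]
12. n6.live = 10  [g₀.live + 15]
13. n6.ok = 4  [g₀.live * -1 - 1]
14. n10.tag = true  [terminal]
15. n3.live = false  [E₀.live == E₀.ok]
16. n3.off = 21  [(if h.tag then E₀.live else E₁.ok) + 13]
17. n2.depth = false  [C.off > 21]
18. n2.off = "rp"  ["rp"]
19. n11.lim = 25  [len(B₀.off) + 23]
20. n12.ok = false  [B.lim > 25]
21. n13.idx = false  [A.ok == true]
22. n14.tag = true  [terminal]
23. n15.tag = true  [terminal]
24. n13.cnt = 7  [7]
25. n16.lim = 25  [S.cnt * -1 + 32]
26. n17.tag = "zy"  [terminal]
27. n18.tag = "mw"  [terminal]
28. n16.depth = false  [B.lim > 25]
29. n16.off = "zymw"  [e₀.tag ++ e₁.tag]
30. n12.lab = false  [B.depth == true]
31. n11.depth = false  [false]
32. n11.off = "mv"  ["mv"]
33. n1.cnt = 28  [len(B₀.off) + 26]
34. n19.lim = -1  [-1]
35. n20.ok = true  [E.lim > -2]
36. n21.live = 6  [terminal]
37. n22.live = true  [A.ok == true]
38. n22.hot = true  [g₀.live > 5]
39. n23.live = -2  [terminal]
40. n22.env = 29  [g.live + 31]
41. n24.live = -8  [terminal]
42. n20.lab = true  [D.env > 28]
43. n19.live = 14  [E.lim + 15]
44. n19.ok = 15  [E.lim + 16]
45. n0.cnt = 8  [E.ok - 7]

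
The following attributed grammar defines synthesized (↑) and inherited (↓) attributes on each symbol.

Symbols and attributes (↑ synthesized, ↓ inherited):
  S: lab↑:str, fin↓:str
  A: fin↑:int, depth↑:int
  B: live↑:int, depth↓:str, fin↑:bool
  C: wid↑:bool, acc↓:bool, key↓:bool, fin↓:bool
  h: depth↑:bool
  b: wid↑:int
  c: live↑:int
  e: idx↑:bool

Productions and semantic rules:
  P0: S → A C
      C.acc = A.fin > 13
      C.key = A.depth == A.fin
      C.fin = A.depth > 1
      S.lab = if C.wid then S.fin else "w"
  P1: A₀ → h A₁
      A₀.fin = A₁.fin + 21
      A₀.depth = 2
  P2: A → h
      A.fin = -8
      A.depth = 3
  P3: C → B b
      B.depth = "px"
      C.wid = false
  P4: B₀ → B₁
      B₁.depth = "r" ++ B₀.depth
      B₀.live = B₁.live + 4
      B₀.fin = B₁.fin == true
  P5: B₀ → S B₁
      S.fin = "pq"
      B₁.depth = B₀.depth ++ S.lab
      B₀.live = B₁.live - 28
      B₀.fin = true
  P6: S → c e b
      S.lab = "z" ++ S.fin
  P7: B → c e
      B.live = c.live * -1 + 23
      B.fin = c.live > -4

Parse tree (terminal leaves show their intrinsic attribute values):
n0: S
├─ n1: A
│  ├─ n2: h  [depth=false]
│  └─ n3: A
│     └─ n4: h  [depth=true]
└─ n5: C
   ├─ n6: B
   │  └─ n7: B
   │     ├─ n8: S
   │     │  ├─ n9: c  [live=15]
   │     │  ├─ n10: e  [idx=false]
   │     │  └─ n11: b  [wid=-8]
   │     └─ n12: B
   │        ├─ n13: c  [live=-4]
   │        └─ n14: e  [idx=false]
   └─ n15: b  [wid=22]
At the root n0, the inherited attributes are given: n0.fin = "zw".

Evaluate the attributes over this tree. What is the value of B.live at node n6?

1. n0.fin = "zw"  [given at root]
2. n2.depth = false  [terminal]
3. n4.depth = true  [terminal]
4. n3.fin = -8  [-8]
5. n3.depth = 3  [3]
6. n1.fin = 13  [A₁.fin + 21]
7. n1.depth = 2  [2]
8. n5.acc = false  [A.fin > 13]
9. n5.key = false  [A.depth == A.fin]
10. n5.fin = true  [A.depth > 1]
11. n6.depth = "px"  ["px"]
12. n7.depth = "rpx"  ["r" ++ B₀.depth]
13. n8.fin = "pq"  ["pq"]
14. n9.live = 15  [terminal]
15. n10.idx = false  [terminal]
16. n11.wid = -8  [terminal]
17. n8.lab = "zpq"  ["z" ++ S.fin]
18. n12.depth = "rpxzpq"  [B₀.depth ++ S.lab]
19. n13.live = -4  [terminal]
20. n14.idx = false  [terminal]
21. n12.live = 27  [c.live * -1 + 23]
22. n12.fin = false  [c.live > -4]
23. n7.live = -1  [B₁.live - 28]
24. n7.fin = true  [true]
25. n6.live = 3  [B₁.live + 4]
26. n6.fin = true  [B₁.fin == true]
27. n15.wid = 22  [terminal]
28. n5.wid = false  [false]
29. n0.lab = "w"  [if C.wid then S.fin else "w"]

3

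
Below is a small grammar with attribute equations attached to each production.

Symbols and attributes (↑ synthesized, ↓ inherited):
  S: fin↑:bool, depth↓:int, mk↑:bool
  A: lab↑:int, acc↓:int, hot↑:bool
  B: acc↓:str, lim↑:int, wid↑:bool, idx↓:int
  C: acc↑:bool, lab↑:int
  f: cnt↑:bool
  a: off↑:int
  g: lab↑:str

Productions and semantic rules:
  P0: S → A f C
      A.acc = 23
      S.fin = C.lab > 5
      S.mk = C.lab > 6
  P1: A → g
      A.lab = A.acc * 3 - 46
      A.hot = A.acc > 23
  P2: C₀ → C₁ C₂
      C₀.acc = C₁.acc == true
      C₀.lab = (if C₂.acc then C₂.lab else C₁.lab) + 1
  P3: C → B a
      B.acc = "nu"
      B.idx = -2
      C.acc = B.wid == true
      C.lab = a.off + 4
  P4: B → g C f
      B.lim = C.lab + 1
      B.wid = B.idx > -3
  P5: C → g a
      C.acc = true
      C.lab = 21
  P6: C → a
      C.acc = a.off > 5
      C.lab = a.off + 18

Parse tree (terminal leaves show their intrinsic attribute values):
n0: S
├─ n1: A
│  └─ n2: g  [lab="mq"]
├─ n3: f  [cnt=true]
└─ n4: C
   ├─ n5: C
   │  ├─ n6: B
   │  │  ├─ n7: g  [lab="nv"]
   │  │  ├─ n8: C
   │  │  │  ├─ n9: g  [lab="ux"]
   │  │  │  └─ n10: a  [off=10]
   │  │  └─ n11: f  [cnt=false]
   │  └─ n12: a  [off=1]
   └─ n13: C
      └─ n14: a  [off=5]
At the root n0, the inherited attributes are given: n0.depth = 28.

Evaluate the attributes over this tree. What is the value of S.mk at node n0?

false

1. n0.depth = 28  [given at root]
2. n1.acc = 23  [23]
3. n2.lab = "mq"  [terminal]
4. n1.lab = 23  [A.acc * 3 - 46]
5. n1.hot = false  [A.acc > 23]
6. n3.cnt = true  [terminal]
7. n6.acc = "nu"  ["nu"]
8. n6.idx = -2  [-2]
9. n7.lab = "nv"  [terminal]
10. n9.lab = "ux"  [terminal]
11. n10.off = 10  [terminal]
12. n8.acc = true  [true]
13. n8.lab = 21  [21]
14. n11.cnt = false  [terminal]
15. n6.lim = 22  [C.lab + 1]
16. n6.wid = true  [B.idx > -3]
17. n12.off = 1  [terminal]
18. n5.acc = true  [B.wid == true]
19. n5.lab = 5  [a.off + 4]
20. n14.off = 5  [terminal]
21. n13.acc = false  [a.off > 5]
22. n13.lab = 23  [a.off + 18]
23. n4.acc = true  [C₁.acc == true]
24. n4.lab = 6  [(if C₂.acc then C₂.lab else C₁.lab) + 1]
25. n0.fin = true  [C.lab > 5]
26. n0.mk = false  [C.lab > 6]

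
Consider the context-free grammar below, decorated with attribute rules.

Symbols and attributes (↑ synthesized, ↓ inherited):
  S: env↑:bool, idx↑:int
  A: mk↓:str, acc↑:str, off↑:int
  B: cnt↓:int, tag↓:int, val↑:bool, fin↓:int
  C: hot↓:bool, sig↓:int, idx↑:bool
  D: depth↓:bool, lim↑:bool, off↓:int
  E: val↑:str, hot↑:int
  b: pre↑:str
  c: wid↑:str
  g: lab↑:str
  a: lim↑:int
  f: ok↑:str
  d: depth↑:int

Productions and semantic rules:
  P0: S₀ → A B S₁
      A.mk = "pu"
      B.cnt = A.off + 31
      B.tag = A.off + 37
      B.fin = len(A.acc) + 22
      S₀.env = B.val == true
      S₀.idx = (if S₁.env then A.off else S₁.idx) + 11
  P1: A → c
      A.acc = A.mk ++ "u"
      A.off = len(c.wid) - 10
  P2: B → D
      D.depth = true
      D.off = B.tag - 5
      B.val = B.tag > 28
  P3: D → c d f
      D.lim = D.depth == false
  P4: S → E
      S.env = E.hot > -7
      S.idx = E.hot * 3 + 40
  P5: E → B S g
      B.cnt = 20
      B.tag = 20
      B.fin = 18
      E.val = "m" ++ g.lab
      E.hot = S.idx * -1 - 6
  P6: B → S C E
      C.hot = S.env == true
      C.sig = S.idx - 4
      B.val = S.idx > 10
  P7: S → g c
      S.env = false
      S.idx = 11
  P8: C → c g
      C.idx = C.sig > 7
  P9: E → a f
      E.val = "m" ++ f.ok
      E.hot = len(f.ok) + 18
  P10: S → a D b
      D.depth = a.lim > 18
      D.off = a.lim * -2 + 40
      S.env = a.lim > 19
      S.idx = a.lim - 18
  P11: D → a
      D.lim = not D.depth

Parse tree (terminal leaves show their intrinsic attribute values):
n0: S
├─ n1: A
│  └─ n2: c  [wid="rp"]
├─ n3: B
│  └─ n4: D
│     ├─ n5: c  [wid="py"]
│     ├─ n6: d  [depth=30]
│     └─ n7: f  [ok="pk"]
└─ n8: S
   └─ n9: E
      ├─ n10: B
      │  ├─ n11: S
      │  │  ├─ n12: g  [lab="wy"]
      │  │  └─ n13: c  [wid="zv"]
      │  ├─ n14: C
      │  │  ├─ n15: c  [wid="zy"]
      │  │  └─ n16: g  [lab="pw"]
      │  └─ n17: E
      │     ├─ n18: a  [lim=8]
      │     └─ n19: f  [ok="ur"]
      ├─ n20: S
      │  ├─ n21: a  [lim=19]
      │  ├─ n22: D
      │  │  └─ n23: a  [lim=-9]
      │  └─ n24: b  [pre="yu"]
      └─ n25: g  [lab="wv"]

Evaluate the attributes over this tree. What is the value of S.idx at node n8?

19

1. n1.mk = "pu"  ["pu"]
2. n2.wid = "rp"  [terminal]
3. n1.acc = "puu"  [A.mk ++ "u"]
4. n1.off = -8  [len(c.wid) - 10]
5. n3.cnt = 23  [A.off + 31]
6. n3.tag = 29  [A.off + 37]
7. n3.fin = 25  [len(A.acc) + 22]
8. n4.depth = true  [true]
9. n4.off = 24  [B.tag - 5]
10. n5.wid = "py"  [terminal]
11. n6.depth = 30  [terminal]
12. n7.ok = "pk"  [terminal]
13. n4.lim = false  [D.depth == false]
14. n3.val = true  [B.tag > 28]
15. n10.cnt = 20  [20]
16. n10.tag = 20  [20]
17. n10.fin = 18  [18]
18. n12.lab = "wy"  [terminal]
19. n13.wid = "zv"  [terminal]
20. n11.env = false  [false]
21. n11.idx = 11  [11]
22. n14.hot = false  [S.env == true]
23. n14.sig = 7  [S.idx - 4]
24. n15.wid = "zy"  [terminal]
25. n16.lab = "pw"  [terminal]
26. n14.idx = false  [C.sig > 7]
27. n18.lim = 8  [terminal]
28. n19.ok = "ur"  [terminal]
29. n17.val = "mur"  ["m" ++ f.ok]
30. n17.hot = 20  [len(f.ok) + 18]
31. n10.val = true  [S.idx > 10]
32. n21.lim = 19  [terminal]
33. n22.depth = true  [a.lim > 18]
34. n22.off = 2  [a.lim * -2 + 40]
35. n23.lim = -9  [terminal]
36. n22.lim = false  [not D.depth]
37. n24.pre = "yu"  [terminal]
38. n20.env = false  [a.lim > 19]
39. n20.idx = 1  [a.lim - 18]
40. n25.lab = "wv"  [terminal]
41. n9.val = "mwv"  ["m" ++ g.lab]
42. n9.hot = -7  [S.idx * -1 - 6]
43. n8.env = false  [E.hot > -7]
44. n8.idx = 19  [E.hot * 3 + 40]
45. n0.env = true  [B.val == true]
46. n0.idx = 30  [(if S₁.env then A.off else S₁.idx) + 11]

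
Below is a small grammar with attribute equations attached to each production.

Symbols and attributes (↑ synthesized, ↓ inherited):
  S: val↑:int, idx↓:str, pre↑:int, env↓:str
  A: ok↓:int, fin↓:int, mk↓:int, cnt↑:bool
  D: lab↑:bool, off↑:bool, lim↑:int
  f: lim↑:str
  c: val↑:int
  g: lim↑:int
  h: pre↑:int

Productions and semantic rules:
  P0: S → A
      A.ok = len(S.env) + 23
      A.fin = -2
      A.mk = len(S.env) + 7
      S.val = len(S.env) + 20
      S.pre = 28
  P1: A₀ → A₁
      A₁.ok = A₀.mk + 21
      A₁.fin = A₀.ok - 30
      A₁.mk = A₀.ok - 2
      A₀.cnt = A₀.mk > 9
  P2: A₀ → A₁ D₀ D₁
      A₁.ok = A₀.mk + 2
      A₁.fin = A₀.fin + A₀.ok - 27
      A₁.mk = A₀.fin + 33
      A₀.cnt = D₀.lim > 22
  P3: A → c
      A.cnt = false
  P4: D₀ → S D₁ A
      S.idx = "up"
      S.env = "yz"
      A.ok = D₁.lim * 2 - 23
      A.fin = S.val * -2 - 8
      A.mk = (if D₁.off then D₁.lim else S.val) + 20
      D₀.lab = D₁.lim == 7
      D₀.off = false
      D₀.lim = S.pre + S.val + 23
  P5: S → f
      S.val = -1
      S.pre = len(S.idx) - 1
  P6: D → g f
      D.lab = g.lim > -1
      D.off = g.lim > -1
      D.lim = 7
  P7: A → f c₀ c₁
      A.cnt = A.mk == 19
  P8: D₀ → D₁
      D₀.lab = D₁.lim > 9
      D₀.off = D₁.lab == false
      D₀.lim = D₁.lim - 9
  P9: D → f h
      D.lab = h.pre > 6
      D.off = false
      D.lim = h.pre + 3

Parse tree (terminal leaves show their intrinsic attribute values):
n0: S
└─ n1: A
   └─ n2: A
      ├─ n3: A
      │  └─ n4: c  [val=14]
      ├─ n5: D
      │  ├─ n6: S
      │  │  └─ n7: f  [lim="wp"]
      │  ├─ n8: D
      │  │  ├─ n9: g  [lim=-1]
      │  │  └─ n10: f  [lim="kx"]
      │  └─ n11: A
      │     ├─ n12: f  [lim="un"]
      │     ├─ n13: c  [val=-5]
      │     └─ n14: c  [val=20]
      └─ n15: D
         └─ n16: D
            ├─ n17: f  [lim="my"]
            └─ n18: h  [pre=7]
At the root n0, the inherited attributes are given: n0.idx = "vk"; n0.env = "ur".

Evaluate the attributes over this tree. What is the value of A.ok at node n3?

1. n0.idx = "vk"  [given at root]
2. n0.env = "ur"  [given at root]
3. n1.ok = 25  [len(S.env) + 23]
4. n1.fin = -2  [-2]
5. n1.mk = 9  [len(S.env) + 7]
6. n2.ok = 30  [A₀.mk + 21]
7. n2.fin = -5  [A₀.ok - 30]
8. n2.mk = 23  [A₀.ok - 2]
9. n3.ok = 25  [A₀.mk + 2]
10. n3.fin = -2  [A₀.fin + A₀.ok - 27]
11. n3.mk = 28  [A₀.fin + 33]
12. n4.val = 14  [terminal]
13. n3.cnt = false  [false]
14. n6.idx = "up"  ["up"]
15. n6.env = "yz"  ["yz"]
16. n7.lim = "wp"  [terminal]
17. n6.val = -1  [-1]
18. n6.pre = 1  [len(S.idx) - 1]
19. n9.lim = -1  [terminal]
20. n10.lim = "kx"  [terminal]
21. n8.lab = false  [g.lim > -1]
22. n8.off = false  [g.lim > -1]
23. n8.lim = 7  [7]
24. n11.ok = -9  [D₁.lim * 2 - 23]
25. n11.fin = -6  [S.val * -2 - 8]
26. n11.mk = 19  [(if D₁.off then D₁.lim else S.val) + 20]
27. n12.lim = "un"  [terminal]
28. n13.val = -5  [terminal]
29. n14.val = 20  [terminal]
30. n11.cnt = true  [A.mk == 19]
31. n5.lab = true  [D₁.lim == 7]
32. n5.off = false  [false]
33. n5.lim = 23  [S.pre + S.val + 23]
34. n17.lim = "my"  [terminal]
35. n18.pre = 7  [terminal]
36. n16.lab = true  [h.pre > 6]
37. n16.off = false  [false]
38. n16.lim = 10  [h.pre + 3]
39. n15.lab = true  [D₁.lim > 9]
40. n15.off = false  [D₁.lab == false]
41. n15.lim = 1  [D₁.lim - 9]
42. n2.cnt = true  [D₀.lim > 22]
43. n1.cnt = false  [A₀.mk > 9]
44. n0.val = 22  [len(S.env) + 20]
45. n0.pre = 28  [28]

25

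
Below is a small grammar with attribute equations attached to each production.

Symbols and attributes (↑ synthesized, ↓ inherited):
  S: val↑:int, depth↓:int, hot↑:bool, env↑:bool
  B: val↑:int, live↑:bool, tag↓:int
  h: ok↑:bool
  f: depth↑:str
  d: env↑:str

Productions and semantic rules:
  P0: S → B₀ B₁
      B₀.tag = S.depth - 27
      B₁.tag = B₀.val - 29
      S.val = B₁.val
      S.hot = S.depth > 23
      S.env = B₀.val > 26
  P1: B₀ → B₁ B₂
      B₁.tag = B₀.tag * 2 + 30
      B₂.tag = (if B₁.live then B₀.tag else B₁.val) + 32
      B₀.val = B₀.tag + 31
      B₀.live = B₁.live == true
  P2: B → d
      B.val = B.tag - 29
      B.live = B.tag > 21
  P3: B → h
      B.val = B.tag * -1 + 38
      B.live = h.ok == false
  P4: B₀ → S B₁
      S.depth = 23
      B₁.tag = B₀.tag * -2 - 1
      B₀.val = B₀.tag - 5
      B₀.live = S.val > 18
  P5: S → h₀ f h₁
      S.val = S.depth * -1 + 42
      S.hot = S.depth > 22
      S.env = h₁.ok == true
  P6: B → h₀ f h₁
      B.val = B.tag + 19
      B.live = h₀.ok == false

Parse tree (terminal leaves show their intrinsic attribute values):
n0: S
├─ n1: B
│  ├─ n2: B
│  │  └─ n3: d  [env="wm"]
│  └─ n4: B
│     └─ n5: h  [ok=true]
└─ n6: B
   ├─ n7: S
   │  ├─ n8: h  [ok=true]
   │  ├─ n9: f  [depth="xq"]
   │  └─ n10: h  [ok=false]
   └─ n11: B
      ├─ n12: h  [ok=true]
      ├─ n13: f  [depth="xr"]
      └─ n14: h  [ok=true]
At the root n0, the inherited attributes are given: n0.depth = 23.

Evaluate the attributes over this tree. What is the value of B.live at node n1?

1. n0.depth = 23  [given at root]
2. n1.tag = -4  [S.depth - 27]
3. n2.tag = 22  [B₀.tag * 2 + 30]
4. n3.env = "wm"  [terminal]
5. n2.val = -7  [B.tag - 29]
6. n2.live = true  [B.tag > 21]
7. n4.tag = 28  [(if B₁.live then B₀.tag else B₁.val) + 32]
8. n5.ok = true  [terminal]
9. n4.val = 10  [B.tag * -1 + 38]
10. n4.live = false  [h.ok == false]
11. n1.val = 27  [B₀.tag + 31]
12. n1.live = true  [B₁.live == true]
13. n6.tag = -2  [B₀.val - 29]
14. n7.depth = 23  [23]
15. n8.ok = true  [terminal]
16. n9.depth = "xq"  [terminal]
17. n10.ok = false  [terminal]
18. n7.val = 19  [S.depth * -1 + 42]
19. n7.hot = true  [S.depth > 22]
20. n7.env = false  [h₁.ok == true]
21. n11.tag = 3  [B₀.tag * -2 - 1]
22. n12.ok = true  [terminal]
23. n13.depth = "xr"  [terminal]
24. n14.ok = true  [terminal]
25. n11.val = 22  [B.tag + 19]
26. n11.live = false  [h₀.ok == false]
27. n6.val = -7  [B₀.tag - 5]
28. n6.live = true  [S.val > 18]
29. n0.val = -7  [B₁.val]
30. n0.hot = false  [S.depth > 23]
31. n0.env = true  [B₀.val > 26]

true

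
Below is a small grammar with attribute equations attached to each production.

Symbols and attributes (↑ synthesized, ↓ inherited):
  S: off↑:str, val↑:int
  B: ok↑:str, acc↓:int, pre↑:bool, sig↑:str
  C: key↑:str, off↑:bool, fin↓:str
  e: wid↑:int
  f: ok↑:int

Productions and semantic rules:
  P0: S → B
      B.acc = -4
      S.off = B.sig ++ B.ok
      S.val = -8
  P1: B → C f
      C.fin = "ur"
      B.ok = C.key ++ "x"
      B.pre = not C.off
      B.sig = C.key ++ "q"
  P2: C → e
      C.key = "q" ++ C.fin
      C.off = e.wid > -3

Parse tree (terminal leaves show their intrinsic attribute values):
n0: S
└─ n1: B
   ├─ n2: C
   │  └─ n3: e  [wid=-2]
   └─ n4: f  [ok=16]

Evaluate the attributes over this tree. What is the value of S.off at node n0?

1. n1.acc = -4  [-4]
2. n2.fin = "ur"  ["ur"]
3. n3.wid = -2  [terminal]
4. n2.key = "qur"  ["q" ++ C.fin]
5. n2.off = true  [e.wid > -3]
6. n4.ok = 16  [terminal]
7. n1.ok = "qurx"  [C.key ++ "x"]
8. n1.pre = false  [not C.off]
9. n1.sig = "qurq"  [C.key ++ "q"]
10. n0.off = "qurqqurx"  [B.sig ++ B.ok]
11. n0.val = -8  [-8]

"qurqqurx"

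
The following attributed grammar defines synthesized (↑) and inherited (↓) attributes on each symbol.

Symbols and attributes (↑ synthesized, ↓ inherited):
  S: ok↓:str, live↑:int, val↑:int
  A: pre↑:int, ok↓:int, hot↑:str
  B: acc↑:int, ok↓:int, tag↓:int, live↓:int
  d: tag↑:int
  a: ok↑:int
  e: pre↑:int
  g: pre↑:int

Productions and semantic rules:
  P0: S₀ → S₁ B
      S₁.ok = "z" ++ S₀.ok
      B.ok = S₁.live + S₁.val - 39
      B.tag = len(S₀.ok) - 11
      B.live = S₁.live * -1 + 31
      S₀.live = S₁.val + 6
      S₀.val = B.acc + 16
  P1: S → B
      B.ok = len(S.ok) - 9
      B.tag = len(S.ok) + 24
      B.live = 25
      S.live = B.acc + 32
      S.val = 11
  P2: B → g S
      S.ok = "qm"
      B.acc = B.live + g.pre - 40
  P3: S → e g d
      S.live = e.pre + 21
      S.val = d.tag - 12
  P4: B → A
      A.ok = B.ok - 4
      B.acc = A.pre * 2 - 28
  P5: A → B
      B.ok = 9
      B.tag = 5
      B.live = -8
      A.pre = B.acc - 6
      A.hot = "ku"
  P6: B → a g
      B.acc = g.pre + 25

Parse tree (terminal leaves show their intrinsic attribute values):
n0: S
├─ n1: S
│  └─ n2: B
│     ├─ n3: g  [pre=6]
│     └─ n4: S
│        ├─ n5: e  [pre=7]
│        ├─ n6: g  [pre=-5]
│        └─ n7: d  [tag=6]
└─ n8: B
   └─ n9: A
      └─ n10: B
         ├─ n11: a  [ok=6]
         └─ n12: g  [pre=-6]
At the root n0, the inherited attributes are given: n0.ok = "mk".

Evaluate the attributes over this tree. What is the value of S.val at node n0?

14

1. n0.ok = "mk"  [given at root]
2. n1.ok = "zmk"  ["z" ++ S₀.ok]
3. n2.ok = -6  [len(S.ok) - 9]
4. n2.tag = 27  [len(S.ok) + 24]
5. n2.live = 25  [25]
6. n3.pre = 6  [terminal]
7. n4.ok = "qm"  ["qm"]
8. n5.pre = 7  [terminal]
9. n6.pre = -5  [terminal]
10. n7.tag = 6  [terminal]
11. n4.live = 28  [e.pre + 21]
12. n4.val = -6  [d.tag - 12]
13. n2.acc = -9  [B.live + g.pre - 40]
14. n1.live = 23  [B.acc + 32]
15. n1.val = 11  [11]
16. n8.ok = -5  [S₁.live + S₁.val - 39]
17. n8.tag = -9  [len(S₀.ok) - 11]
18. n8.live = 8  [S₁.live * -1 + 31]
19. n9.ok = -9  [B.ok - 4]
20. n10.ok = 9  [9]
21. n10.tag = 5  [5]
22. n10.live = -8  [-8]
23. n11.ok = 6  [terminal]
24. n12.pre = -6  [terminal]
25. n10.acc = 19  [g.pre + 25]
26. n9.pre = 13  [B.acc - 6]
27. n9.hot = "ku"  ["ku"]
28. n8.acc = -2  [A.pre * 2 - 28]
29. n0.live = 17  [S₁.val + 6]
30. n0.val = 14  [B.acc + 16]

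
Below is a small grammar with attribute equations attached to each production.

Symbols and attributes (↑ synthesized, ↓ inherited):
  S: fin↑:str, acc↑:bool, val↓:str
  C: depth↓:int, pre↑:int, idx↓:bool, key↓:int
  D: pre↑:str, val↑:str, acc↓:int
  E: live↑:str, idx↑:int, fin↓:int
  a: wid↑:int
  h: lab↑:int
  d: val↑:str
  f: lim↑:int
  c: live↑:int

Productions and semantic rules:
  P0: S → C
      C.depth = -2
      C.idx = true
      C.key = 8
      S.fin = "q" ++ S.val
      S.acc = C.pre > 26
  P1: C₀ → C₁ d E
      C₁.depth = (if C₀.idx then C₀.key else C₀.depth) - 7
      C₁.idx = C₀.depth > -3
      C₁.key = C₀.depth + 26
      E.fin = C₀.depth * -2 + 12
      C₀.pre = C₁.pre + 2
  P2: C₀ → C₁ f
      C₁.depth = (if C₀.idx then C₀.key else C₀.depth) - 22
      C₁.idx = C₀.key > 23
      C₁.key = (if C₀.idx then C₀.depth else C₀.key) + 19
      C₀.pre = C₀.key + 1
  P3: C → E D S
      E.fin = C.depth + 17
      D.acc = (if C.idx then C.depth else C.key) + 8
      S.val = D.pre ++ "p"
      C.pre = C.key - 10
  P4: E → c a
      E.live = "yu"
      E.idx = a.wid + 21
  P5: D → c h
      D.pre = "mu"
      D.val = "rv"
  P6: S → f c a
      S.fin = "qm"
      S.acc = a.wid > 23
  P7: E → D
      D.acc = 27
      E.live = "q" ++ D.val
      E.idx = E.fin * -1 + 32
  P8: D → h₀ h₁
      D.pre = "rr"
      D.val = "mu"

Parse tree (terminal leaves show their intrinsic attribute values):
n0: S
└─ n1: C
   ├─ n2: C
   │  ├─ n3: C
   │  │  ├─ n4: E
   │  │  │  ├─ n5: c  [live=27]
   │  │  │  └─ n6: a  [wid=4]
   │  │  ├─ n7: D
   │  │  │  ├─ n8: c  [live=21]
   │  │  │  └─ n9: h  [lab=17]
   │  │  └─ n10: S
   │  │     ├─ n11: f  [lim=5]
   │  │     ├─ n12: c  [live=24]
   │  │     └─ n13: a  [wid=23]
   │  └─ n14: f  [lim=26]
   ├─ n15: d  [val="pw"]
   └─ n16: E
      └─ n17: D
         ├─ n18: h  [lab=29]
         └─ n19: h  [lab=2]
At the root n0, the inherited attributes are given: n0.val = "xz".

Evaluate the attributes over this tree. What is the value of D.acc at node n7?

1. n0.val = "xz"  [given at root]
2. n1.depth = -2  [-2]
3. n1.idx = true  [true]
4. n1.key = 8  [8]
5. n2.depth = 1  [(if C₀.idx then C₀.key else C₀.depth) - 7]
6. n2.idx = true  [C₀.depth > -3]
7. n2.key = 24  [C₀.depth + 26]
8. n3.depth = 2  [(if C₀.idx then C₀.key else C₀.depth) - 22]
9. n3.idx = true  [C₀.key > 23]
10. n3.key = 20  [(if C₀.idx then C₀.depth else C₀.key) + 19]
11. n4.fin = 19  [C.depth + 17]
12. n5.live = 27  [terminal]
13. n6.wid = 4  [terminal]
14. n4.live = "yu"  ["yu"]
15. n4.idx = 25  [a.wid + 21]
16. n7.acc = 10  [(if C.idx then C.depth else C.key) + 8]
17. n8.live = 21  [terminal]
18. n9.lab = 17  [terminal]
19. n7.pre = "mu"  ["mu"]
20. n7.val = "rv"  ["rv"]
21. n10.val = "mup"  [D.pre ++ "p"]
22. n11.lim = 5  [terminal]
23. n12.live = 24  [terminal]
24. n13.wid = 23  [terminal]
25. n10.fin = "qm"  ["qm"]
26. n10.acc = false  [a.wid > 23]
27. n3.pre = 10  [C.key - 10]
28. n14.lim = 26  [terminal]
29. n2.pre = 25  [C₀.key + 1]
30. n15.val = "pw"  [terminal]
31. n16.fin = 16  [C₀.depth * -2 + 12]
32. n17.acc = 27  [27]
33. n18.lab = 29  [terminal]
34. n19.lab = 2  [terminal]
35. n17.pre = "rr"  ["rr"]
36. n17.val = "mu"  ["mu"]
37. n16.live = "qmu"  ["q" ++ D.val]
38. n16.idx = 16  [E.fin * -1 + 32]
39. n1.pre = 27  [C₁.pre + 2]
40. n0.fin = "qxz"  ["q" ++ S.val]
41. n0.acc = true  [C.pre > 26]

10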